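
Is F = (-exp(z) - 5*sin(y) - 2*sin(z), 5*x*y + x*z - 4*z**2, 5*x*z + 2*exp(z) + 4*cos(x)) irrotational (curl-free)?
No, ∇×F = (-x + 8*z, -5*z - exp(z) + 4*sin(x) - 2*cos(z), 5*y + z + 5*cos(y))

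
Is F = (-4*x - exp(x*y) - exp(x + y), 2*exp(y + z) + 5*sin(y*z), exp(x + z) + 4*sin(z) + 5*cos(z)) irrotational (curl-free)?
No, ∇×F = (-5*y*cos(y*z) - 2*exp(y + z), -exp(x + z), x*exp(x*y) + exp(x + y))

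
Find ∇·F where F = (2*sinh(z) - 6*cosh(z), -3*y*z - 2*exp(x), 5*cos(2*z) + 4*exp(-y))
-3*z - 10*sin(2*z)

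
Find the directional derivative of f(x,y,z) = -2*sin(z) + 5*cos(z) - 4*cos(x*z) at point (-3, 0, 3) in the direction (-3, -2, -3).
3*sqrt(22)*(2*cos(3) + 5*sin(3))/22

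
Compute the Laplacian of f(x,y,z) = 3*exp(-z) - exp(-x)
3*exp(-z) - exp(-x)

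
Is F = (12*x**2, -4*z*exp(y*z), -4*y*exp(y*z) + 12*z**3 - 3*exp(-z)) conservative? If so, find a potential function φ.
Yes, F is conservative. φ = 4*x**3 + 3*z**4 - 4*exp(y*z) + 3*exp(-z)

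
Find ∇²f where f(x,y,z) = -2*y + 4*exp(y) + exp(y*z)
y**2*exp(y*z) + z**2*exp(y*z) + 4*exp(y)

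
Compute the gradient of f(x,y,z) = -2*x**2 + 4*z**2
(-4*x, 0, 8*z)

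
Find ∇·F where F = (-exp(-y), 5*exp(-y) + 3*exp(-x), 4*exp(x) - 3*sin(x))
-5*exp(-y)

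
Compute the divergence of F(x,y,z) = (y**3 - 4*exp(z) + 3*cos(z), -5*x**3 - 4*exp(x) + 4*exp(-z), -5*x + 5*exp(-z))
-5*exp(-z)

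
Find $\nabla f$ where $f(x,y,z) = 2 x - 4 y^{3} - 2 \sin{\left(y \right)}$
(2, -12*y**2 - 2*cos(y), 0)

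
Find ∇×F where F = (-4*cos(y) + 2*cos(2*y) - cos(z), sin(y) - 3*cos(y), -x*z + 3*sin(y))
(3*cos(y), z + sin(z), -4*sin(y) + 4*sin(2*y))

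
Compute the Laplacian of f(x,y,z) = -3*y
0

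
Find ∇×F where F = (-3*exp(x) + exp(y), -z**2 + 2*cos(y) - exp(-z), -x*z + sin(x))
(2*z - exp(-z), z - cos(x), -exp(y))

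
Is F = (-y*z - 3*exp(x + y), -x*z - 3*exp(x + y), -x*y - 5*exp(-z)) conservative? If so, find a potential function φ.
Yes, F is conservative. φ = -x*y*z - 3*exp(x + y) + 5*exp(-z)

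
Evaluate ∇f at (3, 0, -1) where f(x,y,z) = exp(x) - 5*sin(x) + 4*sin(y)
(-5*cos(3) + exp(3), 4, 0)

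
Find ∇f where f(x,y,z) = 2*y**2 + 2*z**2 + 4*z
(0, 4*y, 4*z + 4)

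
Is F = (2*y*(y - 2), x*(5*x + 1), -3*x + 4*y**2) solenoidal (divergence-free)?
Yes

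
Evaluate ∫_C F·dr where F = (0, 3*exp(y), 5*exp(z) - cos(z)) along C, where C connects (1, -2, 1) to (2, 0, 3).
-5*E - 3*exp(-2) - sin(3) + sin(1) + 3 + 5*exp(3)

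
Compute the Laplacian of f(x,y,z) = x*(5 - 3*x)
-6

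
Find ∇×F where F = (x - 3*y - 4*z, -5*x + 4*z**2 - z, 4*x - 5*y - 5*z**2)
(-8*z - 4, -8, -2)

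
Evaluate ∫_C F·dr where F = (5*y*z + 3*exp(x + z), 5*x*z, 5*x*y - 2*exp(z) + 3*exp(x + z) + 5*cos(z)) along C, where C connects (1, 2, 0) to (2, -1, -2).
-3*E - 5*sin(2) - 2*exp(-2) + 25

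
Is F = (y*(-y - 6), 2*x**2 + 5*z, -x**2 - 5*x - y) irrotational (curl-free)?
No, ∇×F = (-6, 2*x + 5, 4*x + 2*y + 6)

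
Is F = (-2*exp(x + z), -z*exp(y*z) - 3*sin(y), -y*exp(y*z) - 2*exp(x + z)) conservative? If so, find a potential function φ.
Yes, F is conservative. φ = -exp(y*z) - 2*exp(x + z) + 3*cos(y)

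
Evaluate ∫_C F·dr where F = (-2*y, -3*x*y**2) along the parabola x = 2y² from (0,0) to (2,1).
-58/15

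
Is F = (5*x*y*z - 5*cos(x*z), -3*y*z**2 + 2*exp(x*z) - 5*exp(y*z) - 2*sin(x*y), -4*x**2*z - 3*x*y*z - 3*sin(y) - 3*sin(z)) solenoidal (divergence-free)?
No, ∇·F = -4*x**2 - 3*x*y - 2*x*cos(x*y) + 5*y*z - 3*z**2 - 5*z*exp(y*z) + 5*z*sin(x*z) - 3*cos(z)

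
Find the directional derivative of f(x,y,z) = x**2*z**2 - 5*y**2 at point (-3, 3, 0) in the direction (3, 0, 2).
0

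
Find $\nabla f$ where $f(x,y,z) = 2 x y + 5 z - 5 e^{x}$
(2*y - 5*exp(x), 2*x, 5)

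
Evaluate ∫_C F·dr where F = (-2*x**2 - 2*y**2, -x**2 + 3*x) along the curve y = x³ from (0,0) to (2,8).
-2636/105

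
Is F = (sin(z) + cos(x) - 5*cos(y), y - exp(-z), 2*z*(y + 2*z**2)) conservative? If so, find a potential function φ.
No, ∇×F = (2*z - exp(-z), cos(z), -5*sin(y)) ≠ 0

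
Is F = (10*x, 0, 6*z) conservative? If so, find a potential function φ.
Yes, F is conservative. φ = 5*x**2 + 3*z**2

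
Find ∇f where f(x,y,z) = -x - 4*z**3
(-1, 0, -12*z**2)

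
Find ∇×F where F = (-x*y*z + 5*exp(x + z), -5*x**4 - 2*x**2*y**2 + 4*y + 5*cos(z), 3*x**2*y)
(3*x**2 + 5*sin(z), -7*x*y + 5*exp(x + z), x*(-20*x**2 - 4*y**2 + z))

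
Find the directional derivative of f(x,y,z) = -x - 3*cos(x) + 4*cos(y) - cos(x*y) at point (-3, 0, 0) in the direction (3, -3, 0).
-sqrt(2)*(3*sin(3) + 1)/2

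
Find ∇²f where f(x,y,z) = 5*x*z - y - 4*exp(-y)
-4*exp(-y)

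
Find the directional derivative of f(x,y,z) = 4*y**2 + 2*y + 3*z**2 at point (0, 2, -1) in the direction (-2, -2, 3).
-54*sqrt(17)/17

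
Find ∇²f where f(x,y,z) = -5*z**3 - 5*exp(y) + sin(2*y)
-30*z - 5*exp(y) - 4*sin(2*y)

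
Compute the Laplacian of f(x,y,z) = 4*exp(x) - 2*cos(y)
4*exp(x) + 2*cos(y)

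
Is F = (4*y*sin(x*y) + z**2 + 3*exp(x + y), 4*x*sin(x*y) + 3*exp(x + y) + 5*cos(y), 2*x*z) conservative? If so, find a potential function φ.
Yes, F is conservative. φ = x*z**2 + 3*exp(x + y) + 5*sin(y) - 4*cos(x*y)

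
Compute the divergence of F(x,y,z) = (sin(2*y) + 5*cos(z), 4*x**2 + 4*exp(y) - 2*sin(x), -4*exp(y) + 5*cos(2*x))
4*exp(y)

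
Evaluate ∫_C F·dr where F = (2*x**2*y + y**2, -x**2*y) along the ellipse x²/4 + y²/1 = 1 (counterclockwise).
-4*pi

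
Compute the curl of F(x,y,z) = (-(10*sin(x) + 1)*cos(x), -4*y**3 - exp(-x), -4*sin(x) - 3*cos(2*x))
(0, -6*sin(2*x) + 4*cos(x), exp(-x))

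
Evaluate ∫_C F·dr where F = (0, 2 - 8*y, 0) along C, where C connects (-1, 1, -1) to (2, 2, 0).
-10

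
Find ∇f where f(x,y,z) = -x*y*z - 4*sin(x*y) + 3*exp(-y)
(-y*(z + 4*cos(x*y)), -x*z - 4*x*cos(x*y) - 3*exp(-y), -x*y)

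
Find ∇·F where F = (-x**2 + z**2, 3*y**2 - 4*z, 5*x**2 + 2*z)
-2*x + 6*y + 2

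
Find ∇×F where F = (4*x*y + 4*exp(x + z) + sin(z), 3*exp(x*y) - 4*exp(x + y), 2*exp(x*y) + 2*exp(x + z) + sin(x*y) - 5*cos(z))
(x*(2*exp(x*y) + cos(x*y)), -2*y*exp(x*y) - y*cos(x*y) + 2*exp(x + z) + cos(z), -4*x + 3*y*exp(x*y) - 4*exp(x + y))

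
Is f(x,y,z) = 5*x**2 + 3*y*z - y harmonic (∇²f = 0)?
No, ∇²f = 10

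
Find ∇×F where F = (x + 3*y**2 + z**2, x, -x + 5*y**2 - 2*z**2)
(10*y, 2*z + 1, 1 - 6*y)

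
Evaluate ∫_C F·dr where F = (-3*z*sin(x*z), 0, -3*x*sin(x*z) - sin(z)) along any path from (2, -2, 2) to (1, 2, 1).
-cos(2) - 3*cos(4) + 4*cos(1)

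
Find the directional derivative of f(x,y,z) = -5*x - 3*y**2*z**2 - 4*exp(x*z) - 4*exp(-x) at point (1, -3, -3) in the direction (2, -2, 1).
4*(-43*exp(3) + 5 + 2*exp(2))*exp(-3)/3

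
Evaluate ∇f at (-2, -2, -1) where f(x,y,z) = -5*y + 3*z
(0, -5, 3)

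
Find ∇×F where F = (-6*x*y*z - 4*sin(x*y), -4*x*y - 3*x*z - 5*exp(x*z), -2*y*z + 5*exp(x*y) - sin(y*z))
(5*x*exp(x*y) + 5*x*exp(x*z) + 3*x - z*cos(y*z) - 2*z, y*(-6*x - 5*exp(x*y)), 6*x*z + 4*x*cos(x*y) - 4*y - 5*z*exp(x*z) - 3*z)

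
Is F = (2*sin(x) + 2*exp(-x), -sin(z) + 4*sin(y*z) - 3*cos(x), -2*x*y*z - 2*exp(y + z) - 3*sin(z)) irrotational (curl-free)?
No, ∇×F = (-2*x*z - 4*y*cos(y*z) - 2*exp(y + z) + cos(z), 2*y*z, 3*sin(x))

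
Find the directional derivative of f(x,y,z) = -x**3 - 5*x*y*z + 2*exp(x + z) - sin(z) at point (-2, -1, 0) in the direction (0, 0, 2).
-11 + 2*exp(-2)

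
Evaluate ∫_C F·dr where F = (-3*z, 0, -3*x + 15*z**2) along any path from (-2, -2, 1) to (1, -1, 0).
-11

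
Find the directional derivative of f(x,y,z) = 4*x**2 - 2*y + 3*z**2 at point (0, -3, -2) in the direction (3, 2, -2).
20*sqrt(17)/17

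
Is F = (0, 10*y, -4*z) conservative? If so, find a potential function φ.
Yes, F is conservative. φ = 5*y**2 - 2*z**2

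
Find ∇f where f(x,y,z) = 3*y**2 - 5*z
(0, 6*y, -5)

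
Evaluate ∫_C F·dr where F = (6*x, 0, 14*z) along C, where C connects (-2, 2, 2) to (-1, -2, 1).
-30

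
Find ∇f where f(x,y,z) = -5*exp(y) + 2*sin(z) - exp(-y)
(0, -5*exp(y) + exp(-y), 2*cos(z))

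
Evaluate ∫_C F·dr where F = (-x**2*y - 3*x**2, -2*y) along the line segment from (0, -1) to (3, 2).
-165/4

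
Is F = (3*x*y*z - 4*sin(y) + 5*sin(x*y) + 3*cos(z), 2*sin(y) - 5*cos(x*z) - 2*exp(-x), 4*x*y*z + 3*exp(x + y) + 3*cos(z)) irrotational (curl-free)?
No, ∇×F = (4*x*z - 5*x*sin(x*z) + 3*exp(x + y), 3*x*y - 4*y*z - 3*exp(x + y) - 3*sin(z), -3*x*z - 5*x*cos(x*y) + 5*z*sin(x*z) + 4*cos(y) + 2*exp(-x))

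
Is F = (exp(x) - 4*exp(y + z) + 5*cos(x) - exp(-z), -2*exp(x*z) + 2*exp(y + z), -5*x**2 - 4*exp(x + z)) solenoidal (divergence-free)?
No, ∇·F = exp(x) - 4*exp(x + z) + 2*exp(y + z) - 5*sin(x)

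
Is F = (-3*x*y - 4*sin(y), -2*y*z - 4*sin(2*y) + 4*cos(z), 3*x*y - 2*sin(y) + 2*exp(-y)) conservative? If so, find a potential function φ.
No, ∇×F = (3*x + 2*y + 4*sin(z) - 2*cos(y) - 2*exp(-y), -3*y, 3*x + 4*cos(y)) ≠ 0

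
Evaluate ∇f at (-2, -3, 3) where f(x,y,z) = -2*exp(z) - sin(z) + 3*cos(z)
(0, 0, -2*exp(3) - 3*sin(3) - cos(3))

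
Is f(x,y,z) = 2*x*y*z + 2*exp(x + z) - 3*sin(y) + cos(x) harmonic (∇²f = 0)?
No, ∇²f = 4*exp(x + z) + 3*sin(y) - cos(x)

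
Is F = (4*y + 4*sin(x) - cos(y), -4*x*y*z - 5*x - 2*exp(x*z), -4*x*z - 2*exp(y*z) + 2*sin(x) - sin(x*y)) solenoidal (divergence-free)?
No, ∇·F = -4*x*z - 4*x - 2*y*exp(y*z) + 4*cos(x)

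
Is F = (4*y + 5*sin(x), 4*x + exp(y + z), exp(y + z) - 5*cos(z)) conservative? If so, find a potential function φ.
Yes, F is conservative. φ = 4*x*y + exp(y + z) - 5*sin(z) - 5*cos(x)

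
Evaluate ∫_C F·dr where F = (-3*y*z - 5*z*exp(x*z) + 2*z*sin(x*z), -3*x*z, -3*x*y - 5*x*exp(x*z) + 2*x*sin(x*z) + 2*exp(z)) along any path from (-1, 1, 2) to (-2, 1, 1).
2*E*(1 - E)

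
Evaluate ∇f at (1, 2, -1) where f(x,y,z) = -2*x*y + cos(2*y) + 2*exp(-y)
(-4, -2 - 2*exp(-2) - 2*sin(4), 0)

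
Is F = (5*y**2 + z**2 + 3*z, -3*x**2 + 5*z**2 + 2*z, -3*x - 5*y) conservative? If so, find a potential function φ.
No, ∇×F = (-10*z - 7, 2*z + 6, -6*x - 10*y) ≠ 0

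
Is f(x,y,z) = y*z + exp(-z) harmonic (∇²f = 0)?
No, ∇²f = exp(-z)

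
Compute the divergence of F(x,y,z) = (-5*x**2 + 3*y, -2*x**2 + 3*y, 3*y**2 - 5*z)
-10*x - 2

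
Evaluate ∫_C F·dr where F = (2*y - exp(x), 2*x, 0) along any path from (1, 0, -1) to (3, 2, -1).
-exp(3) + E + 12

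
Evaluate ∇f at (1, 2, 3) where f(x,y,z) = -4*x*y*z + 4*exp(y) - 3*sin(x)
(-24 - 3*cos(1), -12 + 4*exp(2), -8)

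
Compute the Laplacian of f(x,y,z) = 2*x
0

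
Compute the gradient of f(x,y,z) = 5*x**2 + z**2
(10*x, 0, 2*z)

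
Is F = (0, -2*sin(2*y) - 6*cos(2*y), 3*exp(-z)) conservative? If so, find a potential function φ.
Yes, F is conservative. φ = -3*sin(2*y) + cos(2*y) - 3*exp(-z)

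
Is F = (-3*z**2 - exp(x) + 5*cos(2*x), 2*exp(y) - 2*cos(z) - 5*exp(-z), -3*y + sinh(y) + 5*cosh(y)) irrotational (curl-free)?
No, ∇×F = (-2*sin(z) + 5*sinh(y) + cosh(y) - 3 - 5*exp(-z), -6*z, 0)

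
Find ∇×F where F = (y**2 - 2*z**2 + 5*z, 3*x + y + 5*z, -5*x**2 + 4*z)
(-5, 10*x - 4*z + 5, 3 - 2*y)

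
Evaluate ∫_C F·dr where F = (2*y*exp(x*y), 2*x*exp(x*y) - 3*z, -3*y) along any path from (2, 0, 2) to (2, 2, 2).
-14 + 2*exp(4)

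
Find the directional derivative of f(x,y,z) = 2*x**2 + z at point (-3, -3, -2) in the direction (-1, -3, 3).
15*sqrt(19)/19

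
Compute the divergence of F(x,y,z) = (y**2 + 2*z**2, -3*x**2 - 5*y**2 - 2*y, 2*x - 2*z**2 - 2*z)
-10*y - 4*z - 4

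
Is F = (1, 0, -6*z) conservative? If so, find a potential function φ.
Yes, F is conservative. φ = x - 3*z**2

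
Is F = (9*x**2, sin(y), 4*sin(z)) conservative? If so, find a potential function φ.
Yes, F is conservative. φ = 3*x**3 - cos(y) - 4*cos(z)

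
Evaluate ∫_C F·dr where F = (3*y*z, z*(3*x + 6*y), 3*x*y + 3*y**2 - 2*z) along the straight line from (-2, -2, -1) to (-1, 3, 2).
57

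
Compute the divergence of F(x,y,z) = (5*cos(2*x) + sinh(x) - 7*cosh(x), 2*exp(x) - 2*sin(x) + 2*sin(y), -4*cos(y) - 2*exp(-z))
-10*sin(2*x) + 2*cos(y) - 7*sinh(x) + cosh(x) + 2*exp(-z)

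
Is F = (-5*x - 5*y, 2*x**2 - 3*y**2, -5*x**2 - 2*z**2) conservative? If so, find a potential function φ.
No, ∇×F = (0, 10*x, 4*x + 5) ≠ 0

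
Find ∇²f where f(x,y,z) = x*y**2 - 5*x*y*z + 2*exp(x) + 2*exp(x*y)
2*x*(x*exp(x*y) + 1) + 2*y**2*exp(x*y) + 2*exp(x)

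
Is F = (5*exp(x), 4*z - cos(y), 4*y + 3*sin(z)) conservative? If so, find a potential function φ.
Yes, F is conservative. φ = 4*y*z + 5*exp(x) - sin(y) - 3*cos(z)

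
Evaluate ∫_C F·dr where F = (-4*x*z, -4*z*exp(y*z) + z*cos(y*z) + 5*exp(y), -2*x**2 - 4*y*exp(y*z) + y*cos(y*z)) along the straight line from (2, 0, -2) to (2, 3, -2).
-1 - 4*exp(-6) - sin(6) + 5*exp(3)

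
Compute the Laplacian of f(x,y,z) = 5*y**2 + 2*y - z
10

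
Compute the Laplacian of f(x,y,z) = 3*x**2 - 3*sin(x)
3*sin(x) + 6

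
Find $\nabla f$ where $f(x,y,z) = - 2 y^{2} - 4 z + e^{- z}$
(0, -4*y, -4 - exp(-z))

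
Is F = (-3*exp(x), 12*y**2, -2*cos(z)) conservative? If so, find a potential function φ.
Yes, F is conservative. φ = 4*y**3 - 3*exp(x) - 2*sin(z)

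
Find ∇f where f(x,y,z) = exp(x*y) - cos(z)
(y*exp(x*y), x*exp(x*y), sin(z))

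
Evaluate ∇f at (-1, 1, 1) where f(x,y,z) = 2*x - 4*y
(2, -4, 0)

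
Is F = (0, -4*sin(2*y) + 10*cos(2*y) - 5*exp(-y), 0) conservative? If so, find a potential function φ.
Yes, F is conservative. φ = 5*sin(2*y) + 2*cos(2*y) + 5*exp(-y)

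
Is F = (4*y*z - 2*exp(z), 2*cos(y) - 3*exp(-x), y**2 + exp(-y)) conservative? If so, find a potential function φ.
No, ∇×F = (2*y - exp(-y), 4*y - 2*exp(z), -4*z + 3*exp(-x)) ≠ 0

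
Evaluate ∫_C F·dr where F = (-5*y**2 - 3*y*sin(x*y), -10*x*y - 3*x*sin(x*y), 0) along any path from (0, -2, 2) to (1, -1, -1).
-8 + 3*cos(1)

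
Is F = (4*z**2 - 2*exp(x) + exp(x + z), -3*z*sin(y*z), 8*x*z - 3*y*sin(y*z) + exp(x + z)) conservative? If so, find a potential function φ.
Yes, F is conservative. φ = 4*x*z**2 - 2*exp(x) + exp(x + z) + 3*cos(y*z)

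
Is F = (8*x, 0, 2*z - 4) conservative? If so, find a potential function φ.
Yes, F is conservative. φ = 4*x**2 + z**2 - 4*z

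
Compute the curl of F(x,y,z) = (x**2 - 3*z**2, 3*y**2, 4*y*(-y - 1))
(-8*y - 4, -6*z, 0)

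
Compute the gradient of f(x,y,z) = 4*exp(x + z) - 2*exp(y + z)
(4*exp(x + z), -2*exp(y + z), 4*exp(x + z) - 2*exp(y + z))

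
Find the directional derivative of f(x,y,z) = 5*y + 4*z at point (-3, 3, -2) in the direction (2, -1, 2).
1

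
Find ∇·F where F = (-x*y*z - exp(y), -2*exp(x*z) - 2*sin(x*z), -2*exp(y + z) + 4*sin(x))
-y*z - 2*exp(y + z)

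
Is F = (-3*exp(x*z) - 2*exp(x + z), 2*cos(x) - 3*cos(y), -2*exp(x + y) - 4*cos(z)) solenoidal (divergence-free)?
No, ∇·F = -3*z*exp(x*z) - 2*exp(x + z) + 3*sin(y) + 4*sin(z)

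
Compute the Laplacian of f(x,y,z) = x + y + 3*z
0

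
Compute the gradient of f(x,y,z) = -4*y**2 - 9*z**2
(0, -8*y, -18*z)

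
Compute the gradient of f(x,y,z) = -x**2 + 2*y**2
(-2*x, 4*y, 0)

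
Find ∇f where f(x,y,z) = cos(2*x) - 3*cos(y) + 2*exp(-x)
(-2*sin(2*x) - 2*exp(-x), 3*sin(y), 0)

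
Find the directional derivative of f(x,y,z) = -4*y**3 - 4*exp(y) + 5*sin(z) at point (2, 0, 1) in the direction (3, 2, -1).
-sqrt(14)*(5*cos(1) + 8)/14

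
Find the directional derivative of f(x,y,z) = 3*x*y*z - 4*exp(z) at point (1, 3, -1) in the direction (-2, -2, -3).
3*sqrt(17)*(4 - E)*exp(-1)/17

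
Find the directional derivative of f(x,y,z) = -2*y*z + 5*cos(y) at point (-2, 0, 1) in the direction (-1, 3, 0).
-3*sqrt(10)/5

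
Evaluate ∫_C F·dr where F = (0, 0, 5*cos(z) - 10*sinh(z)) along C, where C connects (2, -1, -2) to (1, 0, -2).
0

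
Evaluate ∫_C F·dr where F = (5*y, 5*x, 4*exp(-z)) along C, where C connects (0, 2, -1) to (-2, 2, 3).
-20 - 4*exp(-3) + 4*E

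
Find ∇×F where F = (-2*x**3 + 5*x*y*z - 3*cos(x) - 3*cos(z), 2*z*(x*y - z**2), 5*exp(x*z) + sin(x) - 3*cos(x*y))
(-2*x*y + 3*x*sin(x*y) + 6*z**2, 5*x*y - 3*y*sin(x*y) - 5*z*exp(x*z) + 3*sin(z) - cos(x), z*(-5*x + 2*y))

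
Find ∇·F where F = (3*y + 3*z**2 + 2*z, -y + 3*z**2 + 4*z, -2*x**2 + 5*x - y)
-1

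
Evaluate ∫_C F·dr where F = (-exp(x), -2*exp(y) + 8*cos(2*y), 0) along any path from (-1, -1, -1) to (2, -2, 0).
-exp(2) - 2*exp(-2) + 3*exp(-1) - 4*sin(4) + 4*sin(2)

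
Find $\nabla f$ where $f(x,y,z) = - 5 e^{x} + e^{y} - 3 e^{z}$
(-5*exp(x), exp(y), -3*exp(z))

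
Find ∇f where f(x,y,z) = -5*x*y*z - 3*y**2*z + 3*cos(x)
(-5*y*z - 3*sin(x), z*(-5*x - 6*y), y*(-5*x - 3*y))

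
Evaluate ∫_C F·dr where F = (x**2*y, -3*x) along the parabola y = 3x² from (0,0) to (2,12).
-144/5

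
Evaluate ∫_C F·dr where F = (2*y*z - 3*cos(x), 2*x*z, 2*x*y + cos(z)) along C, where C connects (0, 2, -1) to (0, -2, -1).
0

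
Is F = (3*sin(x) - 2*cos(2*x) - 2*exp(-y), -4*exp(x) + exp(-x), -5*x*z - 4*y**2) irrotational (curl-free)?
No, ∇×F = (-8*y, 5*z, -4*exp(x) - 2*exp(-y) - exp(-x))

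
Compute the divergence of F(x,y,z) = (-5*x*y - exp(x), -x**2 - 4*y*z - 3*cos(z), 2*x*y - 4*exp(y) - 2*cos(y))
-5*y - 4*z - exp(x)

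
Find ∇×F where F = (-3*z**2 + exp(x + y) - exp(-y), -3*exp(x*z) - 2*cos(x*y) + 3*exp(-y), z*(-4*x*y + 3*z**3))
(x*(-4*z + 3*exp(x*z)), 2*z*(2*y - 3), 2*y*sin(x*y) - 3*z*exp(x*z) - exp(x + y) - exp(-y))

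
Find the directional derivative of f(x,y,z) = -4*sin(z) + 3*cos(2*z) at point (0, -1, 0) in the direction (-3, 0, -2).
8*sqrt(13)/13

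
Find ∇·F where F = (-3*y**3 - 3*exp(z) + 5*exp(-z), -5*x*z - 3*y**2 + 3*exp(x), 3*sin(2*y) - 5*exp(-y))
-6*y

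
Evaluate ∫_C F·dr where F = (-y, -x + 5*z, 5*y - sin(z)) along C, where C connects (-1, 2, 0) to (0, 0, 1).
-3 + cos(1)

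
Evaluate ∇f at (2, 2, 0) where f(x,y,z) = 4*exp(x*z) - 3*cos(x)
(3*sin(2), 0, 8)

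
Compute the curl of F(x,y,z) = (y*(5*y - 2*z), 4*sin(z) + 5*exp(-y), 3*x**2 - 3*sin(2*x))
(-4*cos(z), -6*x - 2*y + 6*cos(2*x), -10*y + 2*z)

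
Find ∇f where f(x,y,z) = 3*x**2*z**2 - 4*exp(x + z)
(6*x*z**2 - 4*exp(x + z), 0, 6*x**2*z - 4*exp(x + z))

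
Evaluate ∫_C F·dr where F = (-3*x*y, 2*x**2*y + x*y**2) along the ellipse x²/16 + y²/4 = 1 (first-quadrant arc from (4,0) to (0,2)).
2*pi + 64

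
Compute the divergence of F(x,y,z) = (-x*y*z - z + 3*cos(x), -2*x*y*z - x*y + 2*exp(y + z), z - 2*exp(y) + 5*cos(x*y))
-2*x*z - x - y*z + 2*exp(y + z) - 3*sin(x) + 1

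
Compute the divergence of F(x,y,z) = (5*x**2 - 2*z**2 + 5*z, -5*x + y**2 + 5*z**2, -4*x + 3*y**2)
10*x + 2*y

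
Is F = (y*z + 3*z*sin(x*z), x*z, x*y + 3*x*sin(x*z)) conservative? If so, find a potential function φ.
Yes, F is conservative. φ = x*y*z - 3*cos(x*z)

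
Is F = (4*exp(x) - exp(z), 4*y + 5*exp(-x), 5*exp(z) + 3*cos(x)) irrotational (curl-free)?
No, ∇×F = (0, -exp(z) + 3*sin(x), -5*exp(-x))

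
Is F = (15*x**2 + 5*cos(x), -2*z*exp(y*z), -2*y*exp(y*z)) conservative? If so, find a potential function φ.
Yes, F is conservative. φ = 5*x**3 - 2*exp(y*z) + 5*sin(x)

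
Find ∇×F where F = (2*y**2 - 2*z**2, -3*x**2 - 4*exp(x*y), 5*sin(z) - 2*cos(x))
(0, -4*z - 2*sin(x), -6*x - 4*y*exp(x*y) - 4*y)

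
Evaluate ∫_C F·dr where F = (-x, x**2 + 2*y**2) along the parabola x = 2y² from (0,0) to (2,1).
-8/15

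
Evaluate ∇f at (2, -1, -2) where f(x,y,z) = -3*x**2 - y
(-12, -1, 0)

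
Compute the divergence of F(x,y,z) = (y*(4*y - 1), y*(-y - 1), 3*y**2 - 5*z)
-2*y - 6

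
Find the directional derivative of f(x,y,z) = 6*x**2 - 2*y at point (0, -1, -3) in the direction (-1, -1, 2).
sqrt(6)/3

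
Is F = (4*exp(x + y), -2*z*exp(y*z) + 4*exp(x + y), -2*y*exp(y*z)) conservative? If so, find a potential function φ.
Yes, F is conservative. φ = -2*exp(y*z) + 4*exp(x + y)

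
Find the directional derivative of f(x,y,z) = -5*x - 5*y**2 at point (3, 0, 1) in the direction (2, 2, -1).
-10/3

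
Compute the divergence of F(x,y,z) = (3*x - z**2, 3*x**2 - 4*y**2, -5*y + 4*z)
7 - 8*y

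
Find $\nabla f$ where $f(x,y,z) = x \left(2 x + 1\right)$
(4*x + 1, 0, 0)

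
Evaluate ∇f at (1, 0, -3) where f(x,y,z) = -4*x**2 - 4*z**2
(-8, 0, 24)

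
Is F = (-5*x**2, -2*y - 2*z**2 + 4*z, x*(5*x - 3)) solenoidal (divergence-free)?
No, ∇·F = -10*x - 2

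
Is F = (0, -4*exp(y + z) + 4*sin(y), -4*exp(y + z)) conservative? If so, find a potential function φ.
Yes, F is conservative. φ = -4*exp(y + z) - 4*cos(y)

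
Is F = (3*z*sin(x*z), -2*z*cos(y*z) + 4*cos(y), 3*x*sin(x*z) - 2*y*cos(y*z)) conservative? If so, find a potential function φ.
Yes, F is conservative. φ = 4*sin(y) - 2*sin(y*z) - 3*cos(x*z)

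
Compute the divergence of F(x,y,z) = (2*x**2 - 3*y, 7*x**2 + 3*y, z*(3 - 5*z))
4*x - 10*z + 6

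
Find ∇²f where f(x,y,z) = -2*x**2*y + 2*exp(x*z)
2*x**2*exp(x*z) - 4*y + 2*z**2*exp(x*z)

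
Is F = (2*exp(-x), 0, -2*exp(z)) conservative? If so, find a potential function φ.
Yes, F is conservative. φ = -2*exp(z) - 2*exp(-x)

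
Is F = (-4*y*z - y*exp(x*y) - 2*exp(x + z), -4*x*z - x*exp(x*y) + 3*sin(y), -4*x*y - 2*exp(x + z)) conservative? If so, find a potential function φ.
Yes, F is conservative. φ = -4*x*y*z - exp(x*y) - 2*exp(x + z) - 3*cos(y)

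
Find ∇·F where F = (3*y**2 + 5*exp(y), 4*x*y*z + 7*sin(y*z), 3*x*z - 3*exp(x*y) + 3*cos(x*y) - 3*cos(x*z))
4*x*z + 3*x*sin(x*z) + 3*x + 7*z*cos(y*z)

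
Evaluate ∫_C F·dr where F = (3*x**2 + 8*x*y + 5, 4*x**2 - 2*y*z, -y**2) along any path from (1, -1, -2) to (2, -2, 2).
-26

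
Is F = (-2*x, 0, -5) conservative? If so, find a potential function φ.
Yes, F is conservative. φ = -x**2 - 5*z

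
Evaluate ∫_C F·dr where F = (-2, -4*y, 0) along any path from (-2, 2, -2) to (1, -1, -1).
0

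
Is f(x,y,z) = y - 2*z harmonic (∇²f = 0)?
Yes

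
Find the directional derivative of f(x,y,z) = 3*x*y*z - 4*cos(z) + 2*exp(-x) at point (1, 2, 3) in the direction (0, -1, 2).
sqrt(5)*(8*sin(3) + 3)/5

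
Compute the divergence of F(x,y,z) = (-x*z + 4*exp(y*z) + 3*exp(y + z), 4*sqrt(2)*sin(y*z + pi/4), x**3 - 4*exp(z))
4*sqrt(2)*z*cos(y*z + pi/4) - z - 4*exp(z)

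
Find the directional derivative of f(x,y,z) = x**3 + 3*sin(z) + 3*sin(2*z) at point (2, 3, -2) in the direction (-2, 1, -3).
-3*sqrt(14)*(6*cos(4) + 3*cos(2) + 8)/14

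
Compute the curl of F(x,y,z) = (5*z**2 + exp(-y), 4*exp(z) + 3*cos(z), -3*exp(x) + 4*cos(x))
(-4*exp(z) + 3*sin(z), 10*z + 3*exp(x) + 4*sin(x), exp(-y))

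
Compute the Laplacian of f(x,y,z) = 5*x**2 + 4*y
10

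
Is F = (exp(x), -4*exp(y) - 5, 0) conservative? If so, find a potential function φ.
Yes, F is conservative. φ = -5*y + exp(x) - 4*exp(y)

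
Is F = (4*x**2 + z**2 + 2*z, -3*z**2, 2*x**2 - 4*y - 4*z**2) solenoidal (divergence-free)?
No, ∇·F = 8*x - 8*z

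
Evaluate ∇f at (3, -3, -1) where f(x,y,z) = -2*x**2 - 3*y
(-12, -3, 0)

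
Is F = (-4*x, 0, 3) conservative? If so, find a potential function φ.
Yes, F is conservative. φ = -2*x**2 + 3*z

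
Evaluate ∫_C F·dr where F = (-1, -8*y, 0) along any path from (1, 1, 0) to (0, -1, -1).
1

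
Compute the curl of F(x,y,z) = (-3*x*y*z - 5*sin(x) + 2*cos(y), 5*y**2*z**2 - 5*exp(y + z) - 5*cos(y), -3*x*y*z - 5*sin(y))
(-3*x*z - 10*y**2*z + 5*exp(y + z) - 5*cos(y), 3*y*(-x + z), 3*x*z + 2*sin(y))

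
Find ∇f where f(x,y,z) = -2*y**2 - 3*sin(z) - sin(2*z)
(0, -4*y, -3*cos(z) - 2*cos(2*z))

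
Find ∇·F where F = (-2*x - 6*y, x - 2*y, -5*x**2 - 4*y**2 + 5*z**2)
10*z - 4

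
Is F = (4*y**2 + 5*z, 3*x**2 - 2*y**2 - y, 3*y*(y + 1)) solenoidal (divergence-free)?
No, ∇·F = -4*y - 1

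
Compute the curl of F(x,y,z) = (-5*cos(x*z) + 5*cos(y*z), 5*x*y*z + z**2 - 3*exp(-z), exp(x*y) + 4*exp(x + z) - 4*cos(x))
(-5*x*y + x*exp(x*y) - 2*z - 3*exp(-z), 5*x*sin(x*z) - y*exp(x*y) - 5*y*sin(y*z) - 4*exp(x + z) - 4*sin(x), 5*z*(y + sin(y*z)))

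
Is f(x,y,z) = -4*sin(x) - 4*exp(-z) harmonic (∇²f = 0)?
No, ∇²f = 4*sin(x) - 4*exp(-z)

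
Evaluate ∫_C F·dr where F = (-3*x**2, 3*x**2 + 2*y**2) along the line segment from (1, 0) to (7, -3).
-531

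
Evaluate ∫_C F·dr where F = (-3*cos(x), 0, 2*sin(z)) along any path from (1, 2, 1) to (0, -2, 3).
2*cos(1) - 2*cos(3) + 3*sin(1)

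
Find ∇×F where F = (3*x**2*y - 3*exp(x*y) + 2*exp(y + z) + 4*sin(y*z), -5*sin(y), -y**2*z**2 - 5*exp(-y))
(-2*y*z**2 + 5*exp(-y), 4*y*cos(y*z) + 2*exp(y + z), -3*x**2 + 3*x*exp(x*y) - 4*z*cos(y*z) - 2*exp(y + z))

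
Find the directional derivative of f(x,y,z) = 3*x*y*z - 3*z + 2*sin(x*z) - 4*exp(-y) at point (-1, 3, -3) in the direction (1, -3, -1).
sqrt(11)*(-42*exp(3) - 12 - 4*exp(3)*cos(3))*exp(-3)/11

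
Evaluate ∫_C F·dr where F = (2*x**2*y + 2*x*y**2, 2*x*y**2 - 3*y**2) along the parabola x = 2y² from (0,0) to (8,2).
81208/105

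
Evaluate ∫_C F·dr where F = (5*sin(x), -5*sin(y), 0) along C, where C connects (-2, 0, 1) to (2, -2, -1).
-5 + 5*cos(2)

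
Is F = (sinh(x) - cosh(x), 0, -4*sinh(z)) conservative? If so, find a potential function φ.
Yes, F is conservative. φ = -sinh(x) + cosh(x) - 4*cosh(z)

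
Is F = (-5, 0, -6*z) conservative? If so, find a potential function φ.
Yes, F is conservative. φ = -5*x - 3*z**2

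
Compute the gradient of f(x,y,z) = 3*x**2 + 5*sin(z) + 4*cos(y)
(6*x, -4*sin(y), 5*cos(z))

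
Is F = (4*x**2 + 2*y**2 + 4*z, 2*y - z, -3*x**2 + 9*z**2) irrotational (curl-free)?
No, ∇×F = (1, 6*x + 4, -4*y)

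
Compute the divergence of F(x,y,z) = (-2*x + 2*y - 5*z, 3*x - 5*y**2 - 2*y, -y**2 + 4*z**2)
-10*y + 8*z - 4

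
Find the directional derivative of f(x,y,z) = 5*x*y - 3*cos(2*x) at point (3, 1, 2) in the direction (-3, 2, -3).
3*sqrt(22)*(5 - 6*sin(6))/22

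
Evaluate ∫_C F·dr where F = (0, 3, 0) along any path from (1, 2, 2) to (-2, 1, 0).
-3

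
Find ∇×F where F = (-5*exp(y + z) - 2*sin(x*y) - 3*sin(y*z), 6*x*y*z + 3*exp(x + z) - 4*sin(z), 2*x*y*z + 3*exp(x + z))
(-6*x*y + 2*x*z - 3*exp(x + z) + 4*cos(z), -2*y*z - 3*y*cos(y*z) - 3*exp(x + z) - 5*exp(y + z), 2*x*cos(x*y) + 6*y*z + 3*z*cos(y*z) + 3*exp(x + z) + 5*exp(y + z))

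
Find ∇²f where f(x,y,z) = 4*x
0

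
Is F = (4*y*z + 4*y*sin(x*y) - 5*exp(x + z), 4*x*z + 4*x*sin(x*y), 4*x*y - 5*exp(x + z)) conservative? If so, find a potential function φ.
Yes, F is conservative. φ = 4*x*y*z - 5*exp(x + z) - 4*cos(x*y)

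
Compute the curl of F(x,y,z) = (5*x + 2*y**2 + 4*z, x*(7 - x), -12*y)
(-12, 4, -2*x - 4*y + 7)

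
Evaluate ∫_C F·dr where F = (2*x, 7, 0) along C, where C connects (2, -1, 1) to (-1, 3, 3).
25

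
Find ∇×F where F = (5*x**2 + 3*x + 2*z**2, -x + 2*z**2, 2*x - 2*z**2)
(-4*z, 4*z - 2, -1)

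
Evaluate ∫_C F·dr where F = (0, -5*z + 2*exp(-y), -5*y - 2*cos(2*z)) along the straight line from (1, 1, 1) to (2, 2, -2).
sin(4) - 2*exp(-2) + 2*exp(-1) + sin(2) + 25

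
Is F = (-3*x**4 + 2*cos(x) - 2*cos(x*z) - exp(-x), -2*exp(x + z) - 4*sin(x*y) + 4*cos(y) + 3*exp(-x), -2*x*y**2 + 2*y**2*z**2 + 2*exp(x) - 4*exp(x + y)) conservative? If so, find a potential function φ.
No, ∇×F = (-4*x*y + 4*y*z**2 - 4*exp(x + y) + 2*exp(x + z), 2*x*sin(x*z) + 2*y**2 - 2*exp(x) + 4*exp(x + y), -4*y*cos(x*y) - 2*exp(x + z) - 3*exp(-x)) ≠ 0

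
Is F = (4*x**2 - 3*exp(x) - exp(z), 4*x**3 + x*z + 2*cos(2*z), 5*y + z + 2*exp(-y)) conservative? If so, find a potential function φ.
No, ∇×F = (-x + 4*sin(2*z) + 5 - 2*exp(-y), -exp(z), 12*x**2 + z) ≠ 0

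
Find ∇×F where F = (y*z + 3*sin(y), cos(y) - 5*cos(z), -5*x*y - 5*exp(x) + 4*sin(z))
(-5*x - 5*sin(z), 6*y + 5*exp(x), -z - 3*cos(y))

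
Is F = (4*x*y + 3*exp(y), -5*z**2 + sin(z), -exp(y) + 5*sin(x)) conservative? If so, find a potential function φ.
No, ∇×F = (10*z - exp(y) - cos(z), -5*cos(x), -4*x - 3*exp(y)) ≠ 0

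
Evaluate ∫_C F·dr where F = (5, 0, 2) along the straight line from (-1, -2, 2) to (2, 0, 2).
15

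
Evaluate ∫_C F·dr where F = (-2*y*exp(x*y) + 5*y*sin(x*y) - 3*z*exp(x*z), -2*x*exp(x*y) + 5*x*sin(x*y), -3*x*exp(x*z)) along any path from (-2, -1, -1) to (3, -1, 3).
-3*exp(9) + 5*cos(2) - 2*exp(-3) - 5*cos(3) + 5*exp(2)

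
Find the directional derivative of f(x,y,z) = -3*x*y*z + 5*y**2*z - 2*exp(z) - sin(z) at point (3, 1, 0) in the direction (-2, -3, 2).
-14*sqrt(17)/17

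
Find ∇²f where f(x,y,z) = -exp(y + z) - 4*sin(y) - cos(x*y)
x**2*cos(x*y) + y**2*cos(x*y) - 2*exp(y + z) + 4*sin(y)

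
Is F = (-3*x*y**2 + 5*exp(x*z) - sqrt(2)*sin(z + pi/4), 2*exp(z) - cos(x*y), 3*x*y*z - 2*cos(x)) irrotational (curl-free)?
No, ∇×F = (3*x*z - 2*exp(z), 5*x*exp(x*z) - 3*y*z - 2*sin(x) - sqrt(2)*cos(z + pi/4), y*(6*x + sin(x*y)))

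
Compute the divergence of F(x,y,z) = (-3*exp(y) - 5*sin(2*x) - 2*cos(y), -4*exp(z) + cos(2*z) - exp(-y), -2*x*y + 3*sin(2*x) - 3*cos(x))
-10*cos(2*x) + exp(-y)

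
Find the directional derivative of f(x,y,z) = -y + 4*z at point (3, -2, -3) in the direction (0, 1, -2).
-9*sqrt(5)/5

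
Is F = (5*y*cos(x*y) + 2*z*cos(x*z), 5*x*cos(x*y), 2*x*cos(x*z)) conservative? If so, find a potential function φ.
Yes, F is conservative. φ = 5*sin(x*y) + 2*sin(x*z)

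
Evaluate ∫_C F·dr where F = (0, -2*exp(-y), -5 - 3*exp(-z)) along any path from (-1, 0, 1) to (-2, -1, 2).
-7 - 3*exp(-1) + 3*exp(-2) + 2*E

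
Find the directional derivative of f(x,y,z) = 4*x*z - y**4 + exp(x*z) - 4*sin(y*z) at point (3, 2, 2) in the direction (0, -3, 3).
sqrt(2)*(44 + 3*exp(6))/2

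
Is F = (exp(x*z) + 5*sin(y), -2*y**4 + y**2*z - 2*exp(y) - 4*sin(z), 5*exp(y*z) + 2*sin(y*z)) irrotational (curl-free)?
No, ∇×F = (-y**2 + 5*z*exp(y*z) + 2*z*cos(y*z) + 4*cos(z), x*exp(x*z), -5*cos(y))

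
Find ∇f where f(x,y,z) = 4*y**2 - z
(0, 8*y, -1)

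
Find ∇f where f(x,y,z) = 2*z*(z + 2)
(0, 0, 4*z + 4)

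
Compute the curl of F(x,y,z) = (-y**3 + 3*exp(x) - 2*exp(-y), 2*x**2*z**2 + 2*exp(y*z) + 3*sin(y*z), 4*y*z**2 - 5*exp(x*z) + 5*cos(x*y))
(-4*x**2*z - 5*x*sin(x*y) - 2*y*exp(y*z) - 3*y*cos(y*z) + 4*z**2, 5*y*sin(x*y) + 5*z*exp(x*z), 4*x*z**2 + 3*y**2 - 2*exp(-y))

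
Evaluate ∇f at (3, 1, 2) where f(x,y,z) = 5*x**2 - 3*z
(30, 0, -3)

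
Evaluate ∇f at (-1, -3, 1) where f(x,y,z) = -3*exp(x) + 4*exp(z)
(-3*exp(-1), 0, 4*E)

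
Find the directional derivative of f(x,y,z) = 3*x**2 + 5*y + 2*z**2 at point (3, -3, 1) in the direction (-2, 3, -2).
-29*sqrt(17)/17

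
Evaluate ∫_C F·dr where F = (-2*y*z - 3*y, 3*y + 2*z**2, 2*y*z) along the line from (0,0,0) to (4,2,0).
-6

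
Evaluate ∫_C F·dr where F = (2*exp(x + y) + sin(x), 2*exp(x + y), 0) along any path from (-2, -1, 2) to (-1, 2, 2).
-cos(1) + cos(2) - 2*exp(-3) + 2*E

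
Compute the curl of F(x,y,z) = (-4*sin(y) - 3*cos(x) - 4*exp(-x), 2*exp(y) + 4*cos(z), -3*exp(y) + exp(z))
(-3*exp(y) + 4*sin(z), 0, 4*cos(y))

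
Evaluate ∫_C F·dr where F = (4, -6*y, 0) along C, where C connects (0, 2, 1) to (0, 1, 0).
9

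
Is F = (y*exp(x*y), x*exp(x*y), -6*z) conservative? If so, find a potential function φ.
Yes, F is conservative. φ = -3*z**2 + exp(x*y)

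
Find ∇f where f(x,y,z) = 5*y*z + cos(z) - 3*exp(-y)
(0, 5*z + 3*exp(-y), 5*y - sin(z))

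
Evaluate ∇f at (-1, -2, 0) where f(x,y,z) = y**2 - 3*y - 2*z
(0, -7, -2)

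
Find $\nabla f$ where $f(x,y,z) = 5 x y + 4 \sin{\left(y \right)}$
(5*y, 5*x + 4*cos(y), 0)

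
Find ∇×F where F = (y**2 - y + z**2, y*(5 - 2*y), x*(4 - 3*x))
(0, 6*x + 2*z - 4, 1 - 2*y)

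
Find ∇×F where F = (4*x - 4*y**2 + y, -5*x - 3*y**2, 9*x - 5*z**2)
(0, -9, 8*y - 6)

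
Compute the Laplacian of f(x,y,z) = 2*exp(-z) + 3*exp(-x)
2*exp(-z) + 3*exp(-x)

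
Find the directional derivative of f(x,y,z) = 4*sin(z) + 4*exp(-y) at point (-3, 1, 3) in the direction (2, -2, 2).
4*sqrt(3)*(E*cos(3) + 1)*exp(-1)/3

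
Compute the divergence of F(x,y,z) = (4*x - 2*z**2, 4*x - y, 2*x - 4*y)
3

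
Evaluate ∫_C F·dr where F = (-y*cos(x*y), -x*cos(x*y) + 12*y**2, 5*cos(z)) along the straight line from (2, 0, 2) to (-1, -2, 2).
-32 - sin(2)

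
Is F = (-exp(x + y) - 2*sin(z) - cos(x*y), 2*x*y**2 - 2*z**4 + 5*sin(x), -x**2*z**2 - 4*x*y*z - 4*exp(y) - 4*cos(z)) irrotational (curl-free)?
No, ∇×F = (-4*x*z + 8*z**3 - 4*exp(y), 2*x*z**2 + 4*y*z - 2*cos(z), -x*sin(x*y) + 2*y**2 + exp(x + y) + 5*cos(x))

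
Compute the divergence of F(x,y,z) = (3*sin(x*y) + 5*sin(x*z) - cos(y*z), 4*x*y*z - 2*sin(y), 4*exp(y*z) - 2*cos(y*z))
4*x*z + 4*y*exp(y*z) + 2*y*sin(y*z) + 3*y*cos(x*y) + 5*z*cos(x*z) - 2*cos(y)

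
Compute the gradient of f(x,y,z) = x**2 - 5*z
(2*x, 0, -5)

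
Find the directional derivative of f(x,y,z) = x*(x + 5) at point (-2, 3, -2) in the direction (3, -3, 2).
3*sqrt(22)/22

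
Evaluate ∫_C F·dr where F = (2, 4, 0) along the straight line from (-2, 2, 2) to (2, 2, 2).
8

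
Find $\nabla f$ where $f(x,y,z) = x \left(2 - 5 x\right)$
(2 - 10*x, 0, 0)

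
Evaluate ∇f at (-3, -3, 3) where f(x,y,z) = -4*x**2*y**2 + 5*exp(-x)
(216 - 5*exp(3), 216, 0)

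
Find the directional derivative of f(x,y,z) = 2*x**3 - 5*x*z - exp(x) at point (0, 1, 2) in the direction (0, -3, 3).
0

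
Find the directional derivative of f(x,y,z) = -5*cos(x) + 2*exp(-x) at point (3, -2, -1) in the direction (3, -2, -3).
3*sqrt(22)*(-2 + 5*exp(3)*sin(3))*exp(-3)/22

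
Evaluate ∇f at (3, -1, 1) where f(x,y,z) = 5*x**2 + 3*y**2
(30, -6, 0)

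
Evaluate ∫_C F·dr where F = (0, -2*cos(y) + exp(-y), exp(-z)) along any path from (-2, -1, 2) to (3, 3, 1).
(-exp(2) - 1 + E + (-2*sin(1) - 2*sin(3) + E)*exp(3))*exp(-3)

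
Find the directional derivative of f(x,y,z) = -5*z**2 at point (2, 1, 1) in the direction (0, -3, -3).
5*sqrt(2)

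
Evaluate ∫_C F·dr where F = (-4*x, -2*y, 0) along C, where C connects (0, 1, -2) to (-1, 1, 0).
-2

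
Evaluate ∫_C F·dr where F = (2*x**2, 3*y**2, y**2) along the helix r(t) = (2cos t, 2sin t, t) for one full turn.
4*pi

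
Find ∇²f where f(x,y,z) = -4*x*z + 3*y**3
18*y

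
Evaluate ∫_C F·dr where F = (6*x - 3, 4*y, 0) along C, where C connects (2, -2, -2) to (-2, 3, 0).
22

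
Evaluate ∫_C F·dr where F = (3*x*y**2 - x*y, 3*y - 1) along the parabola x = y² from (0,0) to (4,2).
276/5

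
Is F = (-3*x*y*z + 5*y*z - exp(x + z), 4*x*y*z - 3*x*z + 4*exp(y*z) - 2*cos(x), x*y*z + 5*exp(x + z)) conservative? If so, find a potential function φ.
No, ∇×F = (-4*x*y + x*z + 3*x - 4*y*exp(y*z), -3*x*y - y*z + 5*y - 6*exp(x + z), 3*x*z + 4*y*z - 8*z + 2*sin(x)) ≠ 0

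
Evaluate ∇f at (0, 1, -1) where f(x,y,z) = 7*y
(0, 7, 0)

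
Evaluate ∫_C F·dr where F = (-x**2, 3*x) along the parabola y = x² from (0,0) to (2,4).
40/3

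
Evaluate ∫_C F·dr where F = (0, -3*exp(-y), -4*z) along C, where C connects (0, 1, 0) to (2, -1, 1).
-2 + 6*sinh(1)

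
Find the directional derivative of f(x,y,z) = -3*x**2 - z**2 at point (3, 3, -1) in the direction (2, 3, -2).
-40*sqrt(17)/17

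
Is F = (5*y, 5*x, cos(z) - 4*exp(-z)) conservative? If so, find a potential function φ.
Yes, F is conservative. φ = 5*x*y + sin(z) + 4*exp(-z)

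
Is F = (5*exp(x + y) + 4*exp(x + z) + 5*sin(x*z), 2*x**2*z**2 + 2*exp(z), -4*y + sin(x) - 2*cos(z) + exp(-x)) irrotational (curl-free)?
No, ∇×F = (-4*x**2*z - 2*exp(z) - 4, 5*x*cos(x*z) + 4*exp(x + z) - cos(x) + exp(-x), 4*x*z**2 - 5*exp(x + y))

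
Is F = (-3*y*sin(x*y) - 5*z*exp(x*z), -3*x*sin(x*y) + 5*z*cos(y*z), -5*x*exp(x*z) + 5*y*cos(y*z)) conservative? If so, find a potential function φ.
Yes, F is conservative. φ = -5*exp(x*z) + 5*sin(y*z) + 3*cos(x*y)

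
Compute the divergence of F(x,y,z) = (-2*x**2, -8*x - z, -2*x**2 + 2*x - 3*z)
-4*x - 3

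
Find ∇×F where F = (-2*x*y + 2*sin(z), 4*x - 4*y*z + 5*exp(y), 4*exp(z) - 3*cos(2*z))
(4*y, 2*cos(z), 2*x + 4)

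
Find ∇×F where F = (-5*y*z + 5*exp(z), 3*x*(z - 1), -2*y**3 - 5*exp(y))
(-3*x - 6*y**2 - 5*exp(y), -5*y + 5*exp(z), 8*z - 3)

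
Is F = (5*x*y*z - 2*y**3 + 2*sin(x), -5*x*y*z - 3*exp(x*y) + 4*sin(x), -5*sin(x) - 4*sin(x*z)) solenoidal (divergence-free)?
No, ∇·F = -5*x*z - 3*x*exp(x*y) - 4*x*cos(x*z) + 5*y*z + 2*cos(x)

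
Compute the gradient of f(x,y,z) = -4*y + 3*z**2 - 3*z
(0, -4, 6*z - 3)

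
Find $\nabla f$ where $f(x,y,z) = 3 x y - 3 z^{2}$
(3*y, 3*x, -6*z)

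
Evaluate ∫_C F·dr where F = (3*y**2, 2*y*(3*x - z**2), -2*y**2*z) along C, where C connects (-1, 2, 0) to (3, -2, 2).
32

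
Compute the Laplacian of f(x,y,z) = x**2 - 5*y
2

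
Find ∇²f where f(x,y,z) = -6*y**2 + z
-12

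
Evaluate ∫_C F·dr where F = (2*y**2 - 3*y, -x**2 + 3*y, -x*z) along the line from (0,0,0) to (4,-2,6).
-26/3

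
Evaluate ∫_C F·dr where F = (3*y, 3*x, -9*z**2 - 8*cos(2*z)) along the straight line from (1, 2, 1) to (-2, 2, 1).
-18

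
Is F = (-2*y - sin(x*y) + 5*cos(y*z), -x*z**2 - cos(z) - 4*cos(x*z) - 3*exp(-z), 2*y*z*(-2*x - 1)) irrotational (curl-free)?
No, ∇×F = (-2*x*z - 4*x*sin(x*z) - 2*z - sin(z) - 3*exp(-z), y*(4*z - 5*sin(y*z)), x*cos(x*y) - z**2 + 4*z*sin(x*z) + 5*z*sin(y*z) + 2)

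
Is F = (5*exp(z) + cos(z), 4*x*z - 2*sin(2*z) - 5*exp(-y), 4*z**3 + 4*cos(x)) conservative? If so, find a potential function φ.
No, ∇×F = (-4*x + 4*cos(2*z), 5*exp(z) + 4*sin(x) - sin(z), 4*z) ≠ 0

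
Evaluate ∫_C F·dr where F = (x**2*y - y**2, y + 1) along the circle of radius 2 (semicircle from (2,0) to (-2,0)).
32/3 - 2*pi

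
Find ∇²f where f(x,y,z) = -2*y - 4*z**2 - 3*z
-8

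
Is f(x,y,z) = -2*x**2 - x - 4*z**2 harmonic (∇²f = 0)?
No, ∇²f = -12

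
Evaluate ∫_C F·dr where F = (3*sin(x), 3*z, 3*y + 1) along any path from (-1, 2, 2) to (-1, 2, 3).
7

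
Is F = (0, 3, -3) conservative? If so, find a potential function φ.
Yes, F is conservative. φ = 3*y - 3*z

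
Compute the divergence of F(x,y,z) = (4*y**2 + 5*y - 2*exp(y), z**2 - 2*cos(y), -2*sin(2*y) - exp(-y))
2*sin(y)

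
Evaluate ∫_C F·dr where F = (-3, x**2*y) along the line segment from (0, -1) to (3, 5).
54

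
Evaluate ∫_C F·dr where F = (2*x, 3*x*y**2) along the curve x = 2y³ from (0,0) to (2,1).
5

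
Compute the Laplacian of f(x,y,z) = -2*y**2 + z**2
-2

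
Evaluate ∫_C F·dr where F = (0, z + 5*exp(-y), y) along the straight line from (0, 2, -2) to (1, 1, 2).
-5*exp(-1) + 5*exp(-2) + 6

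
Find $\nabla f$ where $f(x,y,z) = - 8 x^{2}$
(-16*x, 0, 0)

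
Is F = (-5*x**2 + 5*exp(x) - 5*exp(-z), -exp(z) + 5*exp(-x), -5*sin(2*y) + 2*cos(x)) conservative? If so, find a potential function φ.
No, ∇×F = (exp(z) - 10*cos(2*y), 2*sin(x) + 5*exp(-z), -5*exp(-x)) ≠ 0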